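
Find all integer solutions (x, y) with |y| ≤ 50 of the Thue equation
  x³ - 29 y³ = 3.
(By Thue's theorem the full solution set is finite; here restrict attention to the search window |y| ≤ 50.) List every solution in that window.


The equation is x³ - 29y³ = 3. For fixed y, x³ = 29·y³ + 3, so a solution requires the RHS to be a perfect cube.
Strategy: iterate y from -50 to 50, compute RHS = 29·y³ + 3, and check whether it is a (positive or negative) perfect cube.
Check small values of y:
  y = 0: RHS = 3 is not a perfect cube.
  y = 1: RHS = 32 is not a perfect cube.
  y = -1: RHS = -26 is not a perfect cube.
  y = 2: RHS = 235 is not a perfect cube.
  y = -2: RHS = -229 is not a perfect cube.
  y = 3: RHS = 786 is not a perfect cube.
  y = -3: RHS = -780 is not a perfect cube.
Continuing the search up to |y| = 50 finds no solutions either.
No (x, y) in the scanned range satisfies the equation.

No integer solutions with |y| ≤ 50.


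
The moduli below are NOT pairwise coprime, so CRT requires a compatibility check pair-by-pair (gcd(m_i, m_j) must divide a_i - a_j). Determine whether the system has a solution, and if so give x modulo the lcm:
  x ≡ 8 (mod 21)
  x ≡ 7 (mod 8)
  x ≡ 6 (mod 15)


Moduli 21, 8, 15 are not pairwise coprime, so CRT works modulo lcm(m_i) when all pairwise compatibility conditions hold.
Pairwise compatibility: gcd(m_i, m_j) must divide a_i - a_j for every pair.
Merge one congruence at a time:
  Start: x ≡ 8 (mod 21).
  Combine with x ≡ 7 (mod 8): gcd(21, 8) = 1; 7 - 8 = -1, which IS divisible by 1, so compatible.
    Write x = 8 + 21·t and substitute into x ≡ 7 (mod 8): 21·t ≡ 7 − 8 = -1 (mod 8).
    Reduce coefficients mod 8: 5·t ≡ 7 (mod 8).
    The inverse of 5 mod 8 is 5 (since 5·5 = 25 = 3·8 + 1), so t ≡ 5·7 = 35 ≡ 3 (mod 8).
    Then x = 8 + 21·3 = 71, valid modulo lcm(21, 8) = 168: x ≡ 71 (mod 168).
  Combine with x ≡ 6 (mod 15): gcd(168, 15) = 3, and 6 - 71 = -65 is NOT divisible by 3.
    ⇒ system is inconsistent (no integer solution).

No solution (the system is inconsistent).


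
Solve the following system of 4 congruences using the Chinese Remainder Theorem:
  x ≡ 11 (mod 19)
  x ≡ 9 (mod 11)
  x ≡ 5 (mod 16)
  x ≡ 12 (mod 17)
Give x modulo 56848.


Product of moduli M = 19 · 11 · 16 · 17 = 56848.
Merge one congruence at a time:
  Start: x ≡ 11 (mod 19).
  Combine with x ≡ 9 (mod 11); new modulus lcm = 209.
    Write x = 11 + 19·t and substitute into x ≡ 9 (mod 11): 19·t ≡ 9 − 11 = -2 (mod 11).
    Reduce coefficients mod 11: 8·t ≡ 9 (mod 11).
    The inverse of 8 mod 11 is 7 (since 8·7 = 56 = 5·11 + 1), so t ≡ 7·9 = 63 ≡ 8 (mod 11).
    Then x = 11 + 19·8 = 163, valid modulo lcm(19, 11) = 209: x ≡ 163 (mod 209).
  Combine with x ≡ 5 (mod 16); new modulus lcm = 3344.
    Write x = 163 + 209·t and substitute into x ≡ 5 (mod 16): 209·t ≡ 5 − 163 = -158 (mod 16).
    Reduce coefficients mod 16: 1·t ≡ 2 (mod 16).
    So t ≡ 2 (mod 16).
    Then x = 163 + 209·2 = 581, valid modulo lcm(209, 16) = 3344: x ≡ 581 (mod 3344).
  Combine with x ≡ 12 (mod 17); new modulus lcm = 56848.
    Write x = 581 + 3344·t and substitute into x ≡ 12 (mod 17): 3344·t ≡ 12 − 581 = -569 (mod 17).
    Reduce coefficients mod 17: 12·t ≡ 9 (mod 17).
    The inverse of 12 mod 17 is 10 (since 12·10 = 120 = 7·17 + 1), so t ≡ 10·9 = 90 ≡ 5 (mod 17).
    Then x = 581 + 3344·5 = 17301, valid modulo lcm(3344, 17) = 56848: x ≡ 17301 (mod 56848).
Verify against each original: 17301 mod 19 = 11, 17301 mod 11 = 9, 17301 mod 16 = 5, 17301 mod 17 = 12.

x ≡ 17301 (mod 56848).


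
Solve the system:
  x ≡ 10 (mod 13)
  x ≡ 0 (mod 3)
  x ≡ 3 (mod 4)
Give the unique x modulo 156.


Moduli 13, 3, 4 are pairwise coprime; by CRT there is a unique solution modulo M = 13 · 3 · 4 = 156.
Solve pairwise, accumulating the modulus:
  Start with x ≡ 10 (mod 13).
  Combine with x ≡ 0 (mod 3): since gcd(13, 3) = 1, we get a unique residue mod 39.
    Write x = 10 + 13·t and substitute into x ≡ 0 (mod 3): 13·t ≡ 0 − 10 = -10 (mod 3).
    Reduce coefficients mod 3: 1·t ≡ 2 (mod 3).
    So t ≡ 2 (mod 3).
    Then x = 10 + 13·2 = 36, valid modulo lcm(13, 3) = 39: x ≡ 36 (mod 39).
  Combine with x ≡ 3 (mod 4): since gcd(39, 4) = 1, we get a unique residue mod 156.
    Write x = 36 + 39·t and substitute into x ≡ 3 (mod 4): 39·t ≡ 3 − 36 = -33 (mod 4).
    Reduce coefficients mod 4: 3·t ≡ 3 (mod 4).
    The inverse of 3 mod 4 is 3 (since 3·3 = 9 = 2·4 + 1), so t ≡ 3·3 = 9 ≡ 1 (mod 4).
    Then x = 36 + 39·1 = 75, valid modulo lcm(39, 4) = 156: x ≡ 75 (mod 156).
Verify: 75 mod 13 = 10 ✓, 75 mod 3 = 0 ✓, 75 mod 4 = 3 ✓.

x ≡ 75 (mod 156).


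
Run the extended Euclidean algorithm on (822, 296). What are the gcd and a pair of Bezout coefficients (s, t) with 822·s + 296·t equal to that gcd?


Euclidean algorithm on (822, 296) — divide until remainder is 0:
  822 = 2 · 296 + 230
  296 = 1 · 230 + 66
  230 = 3 · 66 + 32
  66 = 2 · 32 + 2
  32 = 16 · 2 + 0
gcd(822, 296) = 2.
Track Bezout coefficients alongside the remainders: start with r₀ = 822 = a·1 + b·0 (s = 1, t = 0) and r₁ = 296 = a·0 + b·1 (s = 0, t = 1); each new remainder r_{k+1} = r_{k-1} − q_k·r_k inherits s_{k+1} = s_{k-1} − q_k·s_k, t_{k+1} = t_{k-1} − q_k·t_k, so r_k = a·s_k + b·t_k at every step:
  q = 2: r = 230, s = 1 − 2·0 = 1, t = 0 − 2·1 = -2  (check: 822·1 + 296·(-2) = 230)
  q = 1: r = 66, s = 0 − 1·1 = -1, t = 1 − 1·(-2) = 3  (check: 822·(-1) + 296·3 = 66)
  q = 3: r = 32, s = 1 − 3·(-1) = 4, t = -2 − 3·3 = -11  (check: 822·4 + 296·(-11) = 32)
  q = 2: r = 2, s = -1 − 2·4 = -9, t = 3 − 2·(-11) = 25  (check: 822·(-9) + 296·25 = 2)
The row with r = 2 (the gcd) gives the Bezout coefficients s = -9, t = 25.
Result: 822 · (-9) + 296 · (25) = 2.

gcd(822, 296) = 2; s = -9, t = 25 (check: 822·(-9) + 296·25 = 2).


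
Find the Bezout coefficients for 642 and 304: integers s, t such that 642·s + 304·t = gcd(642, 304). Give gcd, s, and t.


Euclidean algorithm on (642, 304) — divide until remainder is 0:
  642 = 2 · 304 + 34
  304 = 8 · 34 + 32
  34 = 1 · 32 + 2
  32 = 16 · 2 + 0
gcd(642, 304) = 2.
Track Bezout coefficients alongside the remainders: start with r₀ = 642 = a·1 + b·0 (s = 1, t = 0) and r₁ = 304 = a·0 + b·1 (s = 0, t = 1); each new remainder r_{k+1} = r_{k-1} − q_k·r_k inherits s_{k+1} = s_{k-1} − q_k·s_k, t_{k+1} = t_{k-1} − q_k·t_k, so r_k = a·s_k + b·t_k at every step:
  q = 2: r = 34, s = 1 − 2·0 = 1, t = 0 − 2·1 = -2  (check: 642·1 + 304·(-2) = 34)
  q = 8: r = 32, s = 0 − 8·1 = -8, t = 1 − 8·(-2) = 17  (check: 642·(-8) + 304·17 = 32)
  q = 1: r = 2, s = 1 − 1·(-8) = 9, t = -2 − 1·17 = -19  (check: 642·9 + 304·(-19) = 2)
The row with r = 2 (the gcd) gives the Bezout coefficients s = 9, t = -19.
Result: 642 · (9) + 304 · (-19) = 2.

gcd(642, 304) = 2; s = 9, t = -19 (check: 642·9 + 304·(-19) = 2).


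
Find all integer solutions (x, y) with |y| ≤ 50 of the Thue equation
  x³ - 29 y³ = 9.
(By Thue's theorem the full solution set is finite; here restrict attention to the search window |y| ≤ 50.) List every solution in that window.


The equation is x³ - 29y³ = 9. For fixed y, x³ = 29·y³ + 9, so a solution requires the RHS to be a perfect cube.
Strategy: iterate y from -50 to 50, compute RHS = 29·y³ + 9, and check whether it is a (positive or negative) perfect cube.
Check small values of y:
  y = 0: RHS = 9 is not a perfect cube.
  y = 1: RHS = 38 is not a perfect cube.
  y = -1: RHS = -20 is not a perfect cube.
  y = 2: RHS = 241 is not a perfect cube.
  y = -2: RHS = -223 is not a perfect cube.
  y = 3: RHS = 792 is not a perfect cube.
  y = -3: RHS = -774 is not a perfect cube.
Continuing the search up to |y| = 50 finds no solutions either.
No (x, y) in the scanned range satisfies the equation.

No integer solutions with |y| ≤ 50.


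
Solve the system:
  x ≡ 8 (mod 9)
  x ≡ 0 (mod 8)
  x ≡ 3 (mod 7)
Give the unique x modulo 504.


Moduli 9, 8, 7 are pairwise coprime; by CRT there is a unique solution modulo M = 9 · 8 · 7 = 504.
Solve pairwise, accumulating the modulus:
  Start with x ≡ 8 (mod 9).
  Combine with x ≡ 0 (mod 8): since gcd(9, 8) = 1, we get a unique residue mod 72.
    Write x = 8 + 9·t and substitute into x ≡ 0 (mod 8): 9·t ≡ 0 − 8 = -8 (mod 8).
    Reduce coefficients mod 8: 1·t ≡ 0 (mod 8).
    So t ≡ 0 (mod 8).
    Then x = 8 + 9·0 = 8, valid modulo lcm(9, 8) = 72: x ≡ 8 (mod 72).
  Combine with x ≡ 3 (mod 7): since gcd(72, 7) = 1, we get a unique residue mod 504.
    Write x = 8 + 72·t and substitute into x ≡ 3 (mod 7): 72·t ≡ 3 − 8 = -5 (mod 7).
    Reduce coefficients mod 7: 2·t ≡ 2 (mod 7).
    The inverse of 2 mod 7 is 4 (since 2·4 = 8 = 1·7 + 1), so t ≡ 4·2 = 8 ≡ 1 (mod 7).
    Then x = 8 + 72·1 = 80, valid modulo lcm(72, 7) = 504: x ≡ 80 (mod 504).
Verify: 80 mod 9 = 8 ✓, 80 mod 8 = 0 ✓, 80 mod 7 = 3 ✓.

x ≡ 80 (mod 504).


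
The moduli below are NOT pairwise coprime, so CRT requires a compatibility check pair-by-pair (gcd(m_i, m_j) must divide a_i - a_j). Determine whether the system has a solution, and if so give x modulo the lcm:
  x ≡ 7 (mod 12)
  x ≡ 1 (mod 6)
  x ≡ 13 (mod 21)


Moduli 12, 6, 21 are not pairwise coprime, so CRT works modulo lcm(m_i) when all pairwise compatibility conditions hold.
Pairwise compatibility: gcd(m_i, m_j) must divide a_i - a_j for every pair.
Merge one congruence at a time:
  Start: x ≡ 7 (mod 12).
  Combine with x ≡ 1 (mod 6): gcd(12, 6) = 6; 1 - 7 = -6, which IS divisible by 6, so compatible.
    Write x = 7 + 12·t and substitute into x ≡ 1 (mod 6): 12·t ≡ 1 − 7 = -6 (mod 6).
    Divide the congruence (and modulus) by g = 6: 2·t ≡ -1 (mod 1).
    Modulo 1 every t works; take t = 0.
    Then x = 7 + 12·0 = 7, valid modulo lcm(12, 6) = 12: x ≡ 7 (mod 12).
  Combine with x ≡ 13 (mod 21): gcd(12, 21) = 3; 13 - 7 = 6, which IS divisible by 3, so compatible.
    Write x = 7 + 12·t and substitute into x ≡ 13 (mod 21): 12·t ≡ 13 − 7 = 6 (mod 21).
    Divide the congruence (and modulus) by g = 3: 4·t ≡ 2 (mod 7).
    The inverse of 4 mod 7 is 2 (since 4·2 = 8 = 1·7 + 1), so t ≡ 2·2 = 4 ≡ 4 (mod 7).
    Then x = 7 + 12·4 = 55, valid modulo lcm(12, 21) = 84: x ≡ 55 (mod 84).
Verify: 55 mod 12 = 7, 55 mod 6 = 1, 55 mod 21 = 13.

x ≡ 55 (mod 84).


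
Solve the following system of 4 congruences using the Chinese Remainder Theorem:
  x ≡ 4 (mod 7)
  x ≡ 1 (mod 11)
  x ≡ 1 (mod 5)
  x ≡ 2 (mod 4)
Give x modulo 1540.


Product of moduli M = 7 · 11 · 5 · 4 = 1540.
Merge one congruence at a time:
  Start: x ≡ 4 (mod 7).
  Combine with x ≡ 1 (mod 11); new modulus lcm = 77.
    Write x = 4 + 7·t and substitute into x ≡ 1 (mod 11): 7·t ≡ 1 − 4 = -3 (mod 11).
    Reduce coefficients mod 11: 7·t ≡ 8 (mod 11).
    The inverse of 7 mod 11 is 8 (since 7·8 = 56 = 5·11 + 1), so t ≡ 8·8 = 64 ≡ 9 (mod 11).
    Then x = 4 + 7·9 = 67, valid modulo lcm(7, 11) = 77: x ≡ 67 (mod 77).
  Combine with x ≡ 1 (mod 5); new modulus lcm = 385.
    Write x = 67 + 77·t and substitute into x ≡ 1 (mod 5): 77·t ≡ 1 − 67 = -66 (mod 5).
    Reduce coefficients mod 5: 2·t ≡ 4 (mod 5).
    The inverse of 2 mod 5 is 3 (since 2·3 = 6 = 1·5 + 1), so t ≡ 3·4 = 12 ≡ 2 (mod 5).
    Then x = 67 + 77·2 = 221, valid modulo lcm(77, 5) = 385: x ≡ 221 (mod 385).
  Combine with x ≡ 2 (mod 4); new modulus lcm = 1540.
    Write x = 221 + 385·t and substitute into x ≡ 2 (mod 4): 385·t ≡ 2 − 221 = -219 (mod 4).
    Reduce coefficients mod 4: 1·t ≡ 1 (mod 4).
    So t ≡ 1 (mod 4).
    Then x = 221 + 385·1 = 606, valid modulo lcm(385, 4) = 1540: x ≡ 606 (mod 1540).
Verify against each original: 606 mod 7 = 4, 606 mod 11 = 1, 606 mod 5 = 1, 606 mod 4 = 2.

x ≡ 606 (mod 1540).


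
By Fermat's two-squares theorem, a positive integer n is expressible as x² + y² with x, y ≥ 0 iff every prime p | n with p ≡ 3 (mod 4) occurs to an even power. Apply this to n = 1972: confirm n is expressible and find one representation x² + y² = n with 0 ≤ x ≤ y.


Step 1: Factor n = 1972 = 2^2 · 17 · 29.
Step 2: Check the mod-4 condition on each prime factor: 2 = 2 (special); 17 ≡ 1 (mod 4), exponent 1; 29 ≡ 1 (mod 4), exponent 1.
All primes ≡ 3 (mod 4) appear to even exponent (or don't appear), so by the two-squares theorem n IS expressible as a sum of two squares.
Step 3: Build a representation. Group n = k² · m with k = 2 and m = 17 · 29 = 493 (a product of primes ≡ 1 (mod 4)); a representation of m scales to one of n via (k·x)² + (k·y)² = k²(x² + y²). Each prime p ≡ 1 (mod 4) is itself a sum of two squares; find a² by testing p − a² for a perfect square:
  17: 17 − 1² = 16 = 4² ⇒ 17 = 1² + 4².
  29: 29 − 1² = 28, 29 − 2² = 25 = 5² ⇒ 29 = 2² + 5².
  Combine using the Brahmagupta–Fibonacci identity (a² + b²)(c² + d²) = (ac − bd)² + (ad + bc)² = (ac + bd)² + (ad − bc)²:
  17 · 29 = 493: from (1² + 4²)(2² + 5²), take (1·2 − 4·5, 1·5 + 4·2) = (2 − 20, 5 + 8) = (-18, 13); dropping signs (only squares matter) gives (18, 13); check 18² + 13² = 324 + 169 = 493 ✓.
  Scale by k = 2: (2·18, 2·13) = (36, 26).
Step 4: Order so x ≤ y and verify: 26² + 36² = 676 + 1296 = 1972 = n. ✓

n = 1972 = 26² + 36² (one valid representation with x ≤ y).


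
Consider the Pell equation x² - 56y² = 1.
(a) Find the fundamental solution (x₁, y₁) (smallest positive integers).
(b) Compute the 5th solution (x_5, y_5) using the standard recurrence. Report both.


Step 1: Find the fundamental solution (x₁, y₁) of x² - 56y² = 1.
  Expand √56 as a continued fraction. a₀ = ⌊√56⌋ = 7; iterate m_{k+1} = d_k·a_k − m_k, d_{k+1} = (56 − m_{k+1}²)/d_k, a_{k+1} = ⌊(a₀ + m_{k+1})/d_{k+1}⌋ (starting m₀ = 0, d₀ = 1), with convergents p_k = a_k·p_{k-1} + p_{k-2}, q_k = a_k·q_{k-1} + q_{k-2} (p₋₁ = 1, q₋₁ = 0):
  k = 0: a₀ = 7; p₀/q₀ = 7/1; p₀² − 56·q₀² = 49 − 56 = -7.
  k = 1: m = 7, d = 7, a = ⌊(7 + 7)/7⌋ = 2; p/q = (2·7 + 1)/(2·1 + 0) = 15/2; p² − 56·q² = 225 − 224 = 1.
  The first convergent with p² − 56·q² = 1 gives the fundamental solution (x₁, y₁) = (15, 2).
Step 2: Apply the recurrence (x_{n+1}, y_{n+1}) = (x₁x_n + 56y₁y_n, x₁y_n + y₁x_n) repeatedly.
  From (x_1, y_1) = (15, 2): x_2 = 15·15 + 56·2·2 = 449; y_2 = 15·2 + 2·15 = 60.
  From (x_2, y_2) = (449, 60): x_3 = 15·449 + 56·2·60 = 13455; y_3 = 15·60 + 2·449 = 1798.
  From (x_3, y_3) = (13455, 1798): x_4 = 15·13455 + 56·2·1798 = 403201; y_4 = 15·1798 + 2·13455 = 53880.
  From (x_4, y_4) = (403201, 53880): x_5 = 15·403201 + 56·2·53880 = 12082575; y_5 = 15·53880 + 2·403201 = 1614602.
Step 3: Verify x_5² - 56·y_5² = 145988618630625 - 145988618630624 = 1 (should be 1). ✓

(x_1, y_1) = (15, 2); (x_5, y_5) = (12082575, 1614602).


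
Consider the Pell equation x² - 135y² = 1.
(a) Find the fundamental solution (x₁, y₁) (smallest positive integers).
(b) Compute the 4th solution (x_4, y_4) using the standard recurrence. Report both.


Step 1: Find the fundamental solution (x₁, y₁) of x² - 135y² = 1.
  Expand √135 as a continued fraction. a₀ = ⌊√135⌋ = 11; iterate m_{k+1} = d_k·a_k − m_k, d_{k+1} = (135 − m_{k+1}²)/d_k, a_{k+1} = ⌊(a₀ + m_{k+1})/d_{k+1}⌋ (starting m₀ = 0, d₀ = 1), with convergents p_k = a_k·p_{k-1} + p_{k-2}, q_k = a_k·q_{k-1} + q_{k-2} (p₋₁ = 1, q₋₁ = 0):
  k = 0: a₀ = 11; p₀/q₀ = 11/1; p₀² − 135·q₀² = 121 − 135 = -14.
  k = 1: m = 11, d = 14, a = ⌊(11 + 11)/14⌋ = 1; p/q = (1·11 + 1)/(1·1 + 0) = 12/1; p² − 135·q² = 144 − 135 = 9.
  k = 2: m = 3, d = 9, a = ⌊(11 + 3)/9⌋ = 1; p/q = (1·12 + 11)/(1·1 + 1) = 23/2; p² − 135·q² = 529 − 540 = -11.
  k = 3: m = 6, d = 11, a = ⌊(11 + 6)/11⌋ = 1; p/q = (1·23 + 12)/(1·2 + 1) = 35/3; p² − 135·q² = 1225 − 1215 = 10.
  k = 4: m = 5, d = 10, a = ⌊(11 + 5)/10⌋ = 1; p/q = (1·35 + 23)/(1·3 + 2) = 58/5; p² − 135·q² = 3364 − 3375 = -11.
  k = 5: m = 5, d = 11, a = ⌊(11 + 5)/11⌋ = 1; p/q = (1·58 + 35)/(1·5 + 3) = 93/8; p² − 135·q² = 8649 − 8640 = 9.
  k = 6: m = 6, d = 9, a = ⌊(11 + 6)/9⌋ = 1; p/q = (1·93 + 58)/(1·8 + 5) = 151/13; p² − 135·q² = 22801 − 22815 = -14.
  k = 7: m = 3, d = 14, a = ⌊(11 + 3)/14⌋ = 1; p/q = (1·151 + 93)/(1·13 + 8) = 244/21; p² − 135·q² = 59536 − 59535 = 1.
  The first convergent with p² − 135·q² = 1 gives the fundamental solution (x₁, y₁) = (244, 21).
Step 2: Apply the recurrence (x_{n+1}, y_{n+1}) = (x₁x_n + 135y₁y_n, x₁y_n + y₁x_n) repeatedly.
  From (x_1, y_1) = (244, 21): x_2 = 244·244 + 135·21·21 = 119071; y_2 = 244·21 + 21·244 = 10248.
  From (x_2, y_2) = (119071, 10248): x_3 = 244·119071 + 135·21·10248 = 58106404; y_3 = 244·10248 + 21·119071 = 5001003.
  From (x_3, y_3) = (58106404, 5001003): x_4 = 244·58106404 + 135·21·5001003 = 28355806081; y_4 = 244·5001003 + 21·58106404 = 2440479216.
Step 3: Verify x_4² - 135·y_4² = 804051738503276578561 - 804051738503276578560 = 1 (should be 1). ✓

(x_1, y_1) = (244, 21); (x_4, y_4) = (28355806081, 2440479216).


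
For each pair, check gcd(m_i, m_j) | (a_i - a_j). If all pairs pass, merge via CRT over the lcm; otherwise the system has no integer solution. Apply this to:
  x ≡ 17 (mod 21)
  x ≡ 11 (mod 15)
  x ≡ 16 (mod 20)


Moduli 21, 15, 20 are not pairwise coprime, so CRT works modulo lcm(m_i) when all pairwise compatibility conditions hold.
Pairwise compatibility: gcd(m_i, m_j) must divide a_i - a_j for every pair.
Merge one congruence at a time:
  Start: x ≡ 17 (mod 21).
  Combine with x ≡ 11 (mod 15): gcd(21, 15) = 3; 11 - 17 = -6, which IS divisible by 3, so compatible.
    Write x = 17 + 21·t and substitute into x ≡ 11 (mod 15): 21·t ≡ 11 − 17 = -6 (mod 15).
    Divide the congruence (and modulus) by g = 3: 7·t ≡ -2 (mod 5).
    Reduce coefficients mod 5: 2·t ≡ 3 (mod 5).
    The inverse of 2 mod 5 is 3 (since 2·3 = 6 = 1·5 + 1), so t ≡ 3·3 = 9 ≡ 4 (mod 5).
    Then x = 17 + 21·4 = 101, valid modulo lcm(21, 15) = 105: x ≡ 101 (mod 105).
  Combine with x ≡ 16 (mod 20): gcd(105, 20) = 5; 16 - 101 = -85, which IS divisible by 5, so compatible.
    Write x = 101 + 105·t and substitute into x ≡ 16 (mod 20): 105·t ≡ 16 − 101 = -85 (mod 20).
    Divide the congruence (and modulus) by g = 5: 21·t ≡ -17 (mod 4).
    Reduce coefficients mod 4: 1·t ≡ 3 (mod 4).
    So t ≡ 3 (mod 4).
    Then x = 101 + 105·3 = 416, valid modulo lcm(105, 20) = 420: x ≡ 416 (mod 420).
Verify: 416 mod 21 = 17, 416 mod 15 = 11, 416 mod 20 = 16.

x ≡ 416 (mod 420).


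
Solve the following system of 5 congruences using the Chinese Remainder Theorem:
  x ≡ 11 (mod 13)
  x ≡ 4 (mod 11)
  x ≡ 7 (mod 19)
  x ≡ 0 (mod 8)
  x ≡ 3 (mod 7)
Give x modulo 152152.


Product of moduli M = 13 · 11 · 19 · 8 · 7 = 152152.
Merge one congruence at a time:
  Start: x ≡ 11 (mod 13).
  Combine with x ≡ 4 (mod 11); new modulus lcm = 143.
    Write x = 11 + 13·t and substitute into x ≡ 4 (mod 11): 13·t ≡ 4 − 11 = -7 (mod 11).
    Reduce coefficients mod 11: 2·t ≡ 4 (mod 11).
    The inverse of 2 mod 11 is 6 (since 2·6 = 12 = 1·11 + 1), so t ≡ 6·4 = 24 ≡ 2 (mod 11).
    Then x = 11 + 13·2 = 37, valid modulo lcm(13, 11) = 143: x ≡ 37 (mod 143).
  Combine with x ≡ 7 (mod 19); new modulus lcm = 2717.
    Write x = 37 + 143·t and substitute into x ≡ 7 (mod 19): 143·t ≡ 7 − 37 = -30 (mod 19).
    Reduce coefficients mod 19: 10·t ≡ 8 (mod 19).
    The inverse of 10 mod 19 is 2 (since 10·2 = 20 = 1·19 + 1), so t ≡ 2·8 = 16 ≡ 16 (mod 19).
    Then x = 37 + 143·16 = 2325, valid modulo lcm(143, 19) = 2717: x ≡ 2325 (mod 2717).
  Combine with x ≡ 0 (mod 8); new modulus lcm = 21736.
    Write x = 2325 + 2717·t and substitute into x ≡ 0 (mod 8): 2717·t ≡ 0 − 2325 = -2325 (mod 8).
    Reduce coefficients mod 8: 5·t ≡ 3 (mod 8).
    The inverse of 5 mod 8 is 5 (since 5·5 = 25 = 3·8 + 1), so t ≡ 5·3 = 15 ≡ 7 (mod 8).
    Then x = 2325 + 2717·7 = 21344, valid modulo lcm(2717, 8) = 21736: x ≡ 21344 (mod 21736).
  Combine with x ≡ 3 (mod 7); new modulus lcm = 152152.
    Write x = 21344 + 21736·t and substitute into x ≡ 3 (mod 7): 21736·t ≡ 3 − 21344 = -21341 (mod 7).
    Reduce coefficients mod 7: 1·t ≡ 2 (mod 7).
    So t ≡ 2 (mod 7).
    Then x = 21344 + 21736·2 = 64816, valid modulo lcm(21736, 7) = 152152: x ≡ 64816 (mod 152152).
Verify against each original: 64816 mod 13 = 11, 64816 mod 11 = 4, 64816 mod 19 = 7, 64816 mod 8 = 0, 64816 mod 7 = 3.

x ≡ 64816 (mod 152152).


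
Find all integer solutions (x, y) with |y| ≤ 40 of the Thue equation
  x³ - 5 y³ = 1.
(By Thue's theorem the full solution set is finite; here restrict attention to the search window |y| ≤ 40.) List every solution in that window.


The equation is x³ - 5y³ = 1. For fixed y, x³ = 5·y³ + 1, so a solution requires the RHS to be a perfect cube.
Strategy: iterate y from -40 to 40, compute RHS = 5·y³ + 1, and check whether it is a (positive or negative) perfect cube.
Check small values of y:
  y = 0: RHS = 1 = (1)³ ⇒ x = 1 works.
  y = 1: RHS = 6 is not a perfect cube.
  y = -1: RHS = -4 is not a perfect cube.
  y = 2: RHS = 41 is not a perfect cube.
  y = -2: RHS = -39 is not a perfect cube.
  y = 3: RHS = 136 is not a perfect cube.
  y = -3: RHS = -134 is not a perfect cube.
Continuing the search up to |y| = 40 finds no further solutions beyond those listed.
Collected solutions: (1, 0).

Solutions (with |y| ≤ 40): (1, 0).


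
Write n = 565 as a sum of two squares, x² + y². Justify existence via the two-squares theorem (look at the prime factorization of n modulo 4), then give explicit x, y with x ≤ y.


Step 1: Factor n = 565 = 5 · 113.
Step 2: Check the mod-4 condition on each prime factor: 5 ≡ 1 (mod 4), exponent 1; 113 ≡ 1 (mod 4), exponent 1.
All primes ≡ 3 (mod 4) appear to even exponent (or don't appear), so by the two-squares theorem n IS expressible as a sum of two squares.
Step 3: Build a representation. Here n = 5 · 113 is a product of primes ≡ 1 (mod 4). Each prime p ≡ 1 (mod 4) is itself a sum of two squares; find a² by testing p − a² for a perfect square:
  5: 5 − 1² = 4 = 2² ⇒ 5 = 1² + 2².
  113: 113 − 1² = 112, 113 − 2² = 109, 113 − 3² = 104, 113 − 4² = 97, 113 − 5² = 88, 113 − 6² = 77, 113 − 7² = 64 = 8² ⇒ 113 = 7² + 8².
  Combine using the Brahmagupta–Fibonacci identity (a² + b²)(c² + d²) = (ac − bd)² + (ad + bc)² = (ac + bd)² + (ad − bc)²:
  5 · 113 = 565: from (1² + 2²)(7² + 8²), take (1·7 − 2·8, 1·8 + 2·7) = (7 − 16, 8 + 14) = (-9, 22); dropping signs (only squares matter) gives (9, 22); check 9² + 22² = 81 + 484 = 565 ✓.
Step 4: Order so x ≤ y and verify: 9² + 22² = 81 + 484 = 565 = n. ✓

n = 565 = 9² + 22² (one valid representation with x ≤ y).


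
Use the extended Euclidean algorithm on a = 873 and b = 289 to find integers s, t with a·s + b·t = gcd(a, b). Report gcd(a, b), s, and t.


Euclidean algorithm on (873, 289) — divide until remainder is 0:
  873 = 3 · 289 + 6
  289 = 48 · 6 + 1
  6 = 6 · 1 + 0
gcd(873, 289) = 1.
Track Bezout coefficients alongside the remainders: start with r₀ = 873 = a·1 + b·0 (s = 1, t = 0) and r₁ = 289 = a·0 + b·1 (s = 0, t = 1); each new remainder r_{k+1} = r_{k-1} − q_k·r_k inherits s_{k+1} = s_{k-1} − q_k·s_k, t_{k+1} = t_{k-1} − q_k·t_k, so r_k = a·s_k + b·t_k at every step:
  q = 3: r = 6, s = 1 − 3·0 = 1, t = 0 − 3·1 = -3  (check: 873·1 + 289·(-3) = 6)
  q = 48: r = 1, s = 0 − 48·1 = -48, t = 1 − 48·(-3) = 145  (check: 873·(-48) + 289·145 = 1)
The row with r = 1 (the gcd) gives the Bezout coefficients s = -48, t = 145.
Result: 873 · (-48) + 289 · (145) = 1.

gcd(873, 289) = 1; s = -48, t = 145 (check: 873·(-48) + 289·145 = 1).


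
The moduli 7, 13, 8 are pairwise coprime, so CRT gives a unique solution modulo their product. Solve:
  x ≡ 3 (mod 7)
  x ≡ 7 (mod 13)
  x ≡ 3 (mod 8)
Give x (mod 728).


Moduli 7, 13, 8 are pairwise coprime; by CRT there is a unique solution modulo M = 7 · 13 · 8 = 728.
Solve pairwise, accumulating the modulus:
  Start with x ≡ 3 (mod 7).
  Combine with x ≡ 7 (mod 13): since gcd(7, 13) = 1, we get a unique residue mod 91.
    Write x = 3 + 7·t and substitute into x ≡ 7 (mod 13): 7·t ≡ 7 − 3 = 4 (mod 13).
    The inverse of 7 mod 13 is 2 (since 7·2 = 14 = 1·13 + 1), so t ≡ 2·4 = 8 ≡ 8 (mod 13).
    Then x = 3 + 7·8 = 59, valid modulo lcm(7, 13) = 91: x ≡ 59 (mod 91).
  Combine with x ≡ 3 (mod 8): since gcd(91, 8) = 1, we get a unique residue mod 728.
    Write x = 59 + 91·t and substitute into x ≡ 3 (mod 8): 91·t ≡ 3 − 59 = -56 (mod 8).
    Reduce coefficients mod 8: 3·t ≡ 0 (mod 8).
    The inverse of 3 mod 8 is 3 (since 3·3 = 9 = 1·8 + 1), so t ≡ 3·0 = 0 ≡ 0 (mod 8).
    Then x = 59 + 91·0 = 59, valid modulo lcm(91, 8) = 728: x ≡ 59 (mod 728).
Verify: 59 mod 7 = 3 ✓, 59 mod 13 = 7 ✓, 59 mod 8 = 3 ✓.

x ≡ 59 (mod 728).


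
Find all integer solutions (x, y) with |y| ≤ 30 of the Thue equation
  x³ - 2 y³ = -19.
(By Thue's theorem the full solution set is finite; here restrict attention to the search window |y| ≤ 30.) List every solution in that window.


The equation is x³ - 2y³ = -19. For fixed y, x³ = 2·y³ − 19, so a solution requires the RHS to be a perfect cube.
Strategy: iterate y from -30 to 30, compute RHS = 2·y³ − 19, and check whether it is a (positive or negative) perfect cube.
Check small values of y:
  y = 0: RHS = -19 is not a perfect cube.
  y = 1: RHS = -17 is not a perfect cube.
  y = -1: RHS = -21 is not a perfect cube.
  y = 2: RHS = -3 is not a perfect cube.
  y = -2: RHS = -35 is not a perfect cube.
  y = 3: RHS = 35 is not a perfect cube.
  y = -3: RHS = -73 is not a perfect cube.
Continuing the search up to |y| = 30 finds no solutions either.
No (x, y) in the scanned range satisfies the equation.

No integer solutions with |y| ≤ 30.


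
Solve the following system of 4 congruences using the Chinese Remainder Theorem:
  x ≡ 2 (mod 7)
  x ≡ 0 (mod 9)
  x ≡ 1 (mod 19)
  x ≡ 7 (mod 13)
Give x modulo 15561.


Product of moduli M = 7 · 9 · 19 · 13 = 15561.
Merge one congruence at a time:
  Start: x ≡ 2 (mod 7).
  Combine with x ≡ 0 (mod 9); new modulus lcm = 63.
    Write x = 2 + 7·t and substitute into x ≡ 0 (mod 9): 7·t ≡ 0 − 2 = -2 (mod 9).
    Reduce coefficients mod 9: 7·t ≡ 7 (mod 9).
    The inverse of 7 mod 9 is 4 (since 7·4 = 28 = 3·9 + 1), so t ≡ 4·7 = 28 ≡ 1 (mod 9).
    Then x = 2 + 7·1 = 9, valid modulo lcm(7, 9) = 63: x ≡ 9 (mod 63).
  Combine with x ≡ 1 (mod 19); new modulus lcm = 1197.
    Write x = 9 + 63·t and substitute into x ≡ 1 (mod 19): 63·t ≡ 1 − 9 = -8 (mod 19).
    Reduce coefficients mod 19: 6·t ≡ 11 (mod 19).
    The inverse of 6 mod 19 is 16 (since 6·16 = 96 = 5·19 + 1), so t ≡ 16·11 = 176 ≡ 5 (mod 19).
    Then x = 9 + 63·5 = 324, valid modulo lcm(63, 19) = 1197: x ≡ 324 (mod 1197).
  Combine with x ≡ 7 (mod 13); new modulus lcm = 15561.
    Write x = 324 + 1197·t and substitute into x ≡ 7 (mod 13): 1197·t ≡ 7 − 324 = -317 (mod 13).
    Reduce coefficients mod 13: 1·t ≡ 8 (mod 13).
    So t ≡ 8 (mod 13).
    Then x = 324 + 1197·8 = 9900, valid modulo lcm(1197, 13) = 15561: x ≡ 9900 (mod 15561).
Verify against each original: 9900 mod 7 = 2, 9900 mod 9 = 0, 9900 mod 19 = 1, 9900 mod 13 = 7.

x ≡ 9900 (mod 15561).


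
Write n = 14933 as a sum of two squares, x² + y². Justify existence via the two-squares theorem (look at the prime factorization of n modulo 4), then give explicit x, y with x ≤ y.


Step 1: Factor n = 14933 = 109 · 137.
Step 2: Check the mod-4 condition on each prime factor: 109 ≡ 1 (mod 4), exponent 1; 137 ≡ 1 (mod 4), exponent 1.
All primes ≡ 3 (mod 4) appear to even exponent (or don't appear), so by the two-squares theorem n IS expressible as a sum of two squares.
Step 3: Build a representation. Here n = 109 · 137 is a product of primes ≡ 1 (mod 4). Each prime p ≡ 1 (mod 4) is itself a sum of two squares; find a² by testing p − a² for a perfect square:
  109: 109 − 1² = 108, 109 − 2² = 105, 109 − 3² = 100 = 10² ⇒ 109 = 3² + 10².
  137: 137 − 1² = 136, 137 − 2² = 133, 137 − 3² = 128, 137 − 4² = 121 = 11² ⇒ 137 = 4² + 11².
  Combine using the Brahmagupta–Fibonacci identity (a² + b²)(c² + d²) = (ac − bd)² + (ad + bc)² = (ac + bd)² + (ad − bc)²:
  109 · 137 = 14933: from (3² + 10²)(4² + 11²), take (3·4 − 10·11, 3·11 + 10·4) = (12 − 110, 33 + 40) = (-98, 73); dropping signs (only squares matter) gives (98, 73); check 98² + 73² = 9604 + 5329 = 14933 ✓.
Step 4: Order so x ≤ y and verify: 73² + 98² = 5329 + 9604 = 14933 = n. ✓

n = 14933 = 73² + 98² (one valid representation with x ≤ y).


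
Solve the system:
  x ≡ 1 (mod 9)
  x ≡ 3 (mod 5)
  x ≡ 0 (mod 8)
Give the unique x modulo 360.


Moduli 9, 5, 8 are pairwise coprime; by CRT there is a unique solution modulo M = 9 · 5 · 8 = 360.
Solve pairwise, accumulating the modulus:
  Start with x ≡ 1 (mod 9).
  Combine with x ≡ 3 (mod 5): since gcd(9, 5) = 1, we get a unique residue mod 45.
    Write x = 1 + 9·t and substitute into x ≡ 3 (mod 5): 9·t ≡ 3 − 1 = 2 (mod 5).
    Reduce coefficients mod 5: 4·t ≡ 2 (mod 5).
    The inverse of 4 mod 5 is 4 (since 4·4 = 16 = 3·5 + 1), so t ≡ 4·2 = 8 ≡ 3 (mod 5).
    Then x = 1 + 9·3 = 28, valid modulo lcm(9, 5) = 45: x ≡ 28 (mod 45).
  Combine with x ≡ 0 (mod 8): since gcd(45, 8) = 1, we get a unique residue mod 360.
    Write x = 28 + 45·t and substitute into x ≡ 0 (mod 8): 45·t ≡ 0 − 28 = -28 (mod 8).
    Reduce coefficients mod 8: 5·t ≡ 4 (mod 8).
    The inverse of 5 mod 8 is 5 (since 5·5 = 25 = 3·8 + 1), so t ≡ 5·4 = 20 ≡ 4 (mod 8).
    Then x = 28 + 45·4 = 208, valid modulo lcm(45, 8) = 360: x ≡ 208 (mod 360).
Verify: 208 mod 9 = 1 ✓, 208 mod 5 = 3 ✓, 208 mod 8 = 0 ✓.

x ≡ 208 (mod 360).


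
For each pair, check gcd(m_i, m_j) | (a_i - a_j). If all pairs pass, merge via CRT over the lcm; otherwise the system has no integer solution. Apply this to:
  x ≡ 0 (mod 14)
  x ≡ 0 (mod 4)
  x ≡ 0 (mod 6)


Moduli 14, 4, 6 are not pairwise coprime, so CRT works modulo lcm(m_i) when all pairwise compatibility conditions hold.
Pairwise compatibility: gcd(m_i, m_j) must divide a_i - a_j for every pair.
Merge one congruence at a time:
  Start: x ≡ 0 (mod 14).
  Combine with x ≡ 0 (mod 4): gcd(14, 4) = 2; 0 - 0 = 0, which IS divisible by 2, so compatible.
    Write x = 0 + 14·t and substitute into x ≡ 0 (mod 4): 14·t ≡ 0 − 0 = 0 (mod 4).
    Divide the congruence (and modulus) by g = 2: 7·t ≡ 0 (mod 2).
    Reduce coefficients mod 2: 1·t ≡ 0 (mod 2).
    So t ≡ 0 (mod 2).
    Then x = 0 + 14·0 = 0, valid modulo lcm(14, 4) = 28: x ≡ 0 (mod 28).
  Combine with x ≡ 0 (mod 6): gcd(28, 6) = 2; 0 - 0 = 0, which IS divisible by 2, so compatible.
    Write x = 0 + 28·t and substitute into x ≡ 0 (mod 6): 28·t ≡ 0 − 0 = 0 (mod 6).
    Divide the congruence (and modulus) by g = 2: 14·t ≡ 0 (mod 3).
    Reduce coefficients mod 3: 2·t ≡ 0 (mod 3).
    The inverse of 2 mod 3 is 2 (since 2·2 = 4 = 1·3 + 1), so t ≡ 2·0 = 0 ≡ 0 (mod 3).
    Then x = 0 + 28·0 = 0, valid modulo lcm(28, 6) = 84: x ≡ 0 (mod 84).
Verify: 0 mod 14 = 0, 0 mod 4 = 0, 0 mod 6 = 0.

x ≡ 0 (mod 84).


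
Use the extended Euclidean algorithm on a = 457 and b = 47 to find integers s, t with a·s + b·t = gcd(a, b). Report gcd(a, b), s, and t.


Euclidean algorithm on (457, 47) — divide until remainder is 0:
  457 = 9 · 47 + 34
  47 = 1 · 34 + 13
  34 = 2 · 13 + 8
  13 = 1 · 8 + 5
  8 = 1 · 5 + 3
  5 = 1 · 3 + 2
  3 = 1 · 2 + 1
  2 = 2 · 1 + 0
gcd(457, 47) = 1.
Track Bezout coefficients alongside the remainders: start with r₀ = 457 = a·1 + b·0 (s = 1, t = 0) and r₁ = 47 = a·0 + b·1 (s = 0, t = 1); each new remainder r_{k+1} = r_{k-1} − q_k·r_k inherits s_{k+1} = s_{k-1} − q_k·s_k, t_{k+1} = t_{k-1} − q_k·t_k, so r_k = a·s_k + b·t_k at every step:
  q = 9: r = 34, s = 1 − 9·0 = 1, t = 0 − 9·1 = -9  (check: 457·1 + 47·(-9) = 34)
  q = 1: r = 13, s = 0 − 1·1 = -1, t = 1 − 1·(-9) = 10  (check: 457·(-1) + 47·10 = 13)
  q = 2: r = 8, s = 1 − 2·(-1) = 3, t = -9 − 2·10 = -29  (check: 457·3 + 47·(-29) = 8)
  q = 1: r = 5, s = -1 − 1·3 = -4, t = 10 − 1·(-29) = 39  (check: 457·(-4) + 47·39 = 5)
  q = 1: r = 3, s = 3 − 1·(-4) = 7, t = -29 − 1·39 = -68  (check: 457·7 + 47·(-68) = 3)
  q = 1: r = 2, s = -4 − 1·7 = -11, t = 39 − 1·(-68) = 107  (check: 457·(-11) + 47·107 = 2)
  q = 1: r = 1, s = 7 − 1·(-11) = 18, t = -68 − 1·107 = -175  (check: 457·18 + 47·(-175) = 1)
The row with r = 1 (the gcd) gives the Bezout coefficients s = 18, t = -175.
Result: 457 · (18) + 47 · (-175) = 1.

gcd(457, 47) = 1; s = 18, t = -175 (check: 457·18 + 47·(-175) = 1).


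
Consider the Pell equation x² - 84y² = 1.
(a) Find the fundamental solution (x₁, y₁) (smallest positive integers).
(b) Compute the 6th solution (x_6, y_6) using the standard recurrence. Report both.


Step 1: Find the fundamental solution (x₁, y₁) of x² - 84y² = 1.
  Expand √84 as a continued fraction. a₀ = ⌊√84⌋ = 9; iterate m_{k+1} = d_k·a_k − m_k, d_{k+1} = (84 − m_{k+1}²)/d_k, a_{k+1} = ⌊(a₀ + m_{k+1})/d_{k+1}⌋ (starting m₀ = 0, d₀ = 1), with convergents p_k = a_k·p_{k-1} + p_{k-2}, q_k = a_k·q_{k-1} + q_{k-2} (p₋₁ = 1, q₋₁ = 0):
  k = 0: a₀ = 9; p₀/q₀ = 9/1; p₀² − 84·q₀² = 81 − 84 = -3.
  k = 1: m = 9, d = 3, a = ⌊(9 + 9)/3⌋ = 6; p/q = (6·9 + 1)/(6·1 + 0) = 55/6; p² − 84·q² = 3025 − 3024 = 1.
  The first convergent with p² − 84·q² = 1 gives the fundamental solution (x₁, y₁) = (55, 6).
Step 2: Apply the recurrence (x_{n+1}, y_{n+1}) = (x₁x_n + 84y₁y_n, x₁y_n + y₁x_n) repeatedly.
  From (x_1, y_1) = (55, 6): x_2 = 55·55 + 84·6·6 = 6049; y_2 = 55·6 + 6·55 = 660.
  From (x_2, y_2) = (6049, 660): x_3 = 55·6049 + 84·6·660 = 665335; y_3 = 55·660 + 6·6049 = 72594.
  From (x_3, y_3) = (665335, 72594): x_4 = 55·665335 + 84·6·72594 = 73180801; y_4 = 55·72594 + 6·665335 = 7984680.
  From (x_4, y_4) = (73180801, 7984680): x_5 = 55·73180801 + 84·6·7984680 = 8049222775; y_5 = 55·7984680 + 6·73180801 = 878242206.
  From (x_5, y_5) = (8049222775, 878242206): x_6 = 55·8049222775 + 84·6·878242206 = 885341324449; y_6 = 55·878242206 + 6·8049222775 = 96598657980.
Step 3: Verify x_6² - 84·y_6² = 783829260777109485153601 - 783829260777109485153600 = 1 (should be 1). ✓

(x_1, y_1) = (55, 6); (x_6, y_6) = (885341324449, 96598657980).


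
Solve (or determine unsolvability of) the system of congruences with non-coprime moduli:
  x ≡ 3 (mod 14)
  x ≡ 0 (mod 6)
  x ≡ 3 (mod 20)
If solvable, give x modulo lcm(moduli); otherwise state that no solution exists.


Moduli 14, 6, 20 are not pairwise coprime, so CRT works modulo lcm(m_i) when all pairwise compatibility conditions hold.
Pairwise compatibility: gcd(m_i, m_j) must divide a_i - a_j for every pair.
Merge one congruence at a time:
  Start: x ≡ 3 (mod 14).
  Combine with x ≡ 0 (mod 6): gcd(14, 6) = 2, and 0 - 3 = -3 is NOT divisible by 2.
    ⇒ system is inconsistent (no integer solution).

No solution (the system is inconsistent).


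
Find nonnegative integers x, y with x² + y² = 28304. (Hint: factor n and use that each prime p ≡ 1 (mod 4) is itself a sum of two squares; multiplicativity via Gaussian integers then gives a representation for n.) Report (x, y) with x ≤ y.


Step 1: Factor n = 28304 = 2^4 · 29 · 61.
Step 2: Check the mod-4 condition on each prime factor: 2 = 2 (special); 29 ≡ 1 (mod 4), exponent 1; 61 ≡ 1 (mod 4), exponent 1.
All primes ≡ 3 (mod 4) appear to even exponent (or don't appear), so by the two-squares theorem n IS expressible as a sum of two squares.
Step 3: Build a representation. Group n = k² · m with k = 4 and m = 29 · 61 = 1769 (a product of primes ≡ 1 (mod 4)); a representation of m scales to one of n via (k·x)² + (k·y)² = k²(x² + y²). Each prime p ≡ 1 (mod 4) is itself a sum of two squares; find a² by testing p − a² for a perfect square:
  29: 29 − 1² = 28, 29 − 2² = 25 = 5² ⇒ 29 = 2² + 5².
  61: 61 − 1² = 60, 61 − 2² = 57, 61 − 3² = 52, 61 − 4² = 45, 61 − 5² = 36 = 6² ⇒ 61 = 5² + 6².
  Combine using the Brahmagupta–Fibonacci identity (a² + b²)(c² + d²) = (ac − bd)² + (ad + bc)² = (ac + bd)² + (ad − bc)²:
  29 · 61 = 1769: from (2² + 5²)(5² + 6²), take (2·5 − 5·6, 2·6 + 5·5) = (10 − 30, 12 + 25) = (-20, 37); dropping signs (only squares matter) gives (20, 37); check 20² + 37² = 400 + 1369 = 1769 ✓.
  Scale by k = 4: (4·20, 4·37) = (80, 148).
Step 4: Order so x ≤ y and verify: 80² + 148² = 6400 + 21904 = 28304 = n. ✓

n = 28304 = 80² + 148² (one valid representation with x ≤ y).


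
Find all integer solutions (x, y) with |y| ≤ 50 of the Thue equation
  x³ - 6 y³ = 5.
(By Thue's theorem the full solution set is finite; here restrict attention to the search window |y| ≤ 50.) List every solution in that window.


The equation is x³ - 6y³ = 5. For fixed y, x³ = 6·y³ + 5, so a solution requires the RHS to be a perfect cube.
Strategy: iterate y from -50 to 50, compute RHS = 6·y³ + 5, and check whether it is a (positive or negative) perfect cube.
Check small values of y:
  y = 0: RHS = 5 is not a perfect cube.
  y = 1: RHS = 11 is not a perfect cube.
  y = -1: RHS = -1 = (-1)³ ⇒ x = -1 works.
  y = 2: RHS = 53 is not a perfect cube.
  y = -2: RHS = -43 is not a perfect cube.
  y = 3: RHS = 167 is not a perfect cube.
  y = -3: RHS = -157 is not a perfect cube.
Continuing the search up to |y| = 50 finds no further solutions beyond those listed.
Collected solutions: (-1, -1).

Solutions (with |y| ≤ 50): (-1, -1).


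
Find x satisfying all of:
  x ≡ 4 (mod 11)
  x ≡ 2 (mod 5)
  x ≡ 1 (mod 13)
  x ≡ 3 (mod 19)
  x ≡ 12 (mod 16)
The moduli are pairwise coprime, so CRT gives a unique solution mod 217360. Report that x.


Product of moduli M = 11 · 5 · 13 · 19 · 16 = 217360.
Merge one congruence at a time:
  Start: x ≡ 4 (mod 11).
  Combine with x ≡ 2 (mod 5); new modulus lcm = 55.
    Write x = 4 + 11·t and substitute into x ≡ 2 (mod 5): 11·t ≡ 2 − 4 = -2 (mod 5).
    Reduce coefficients mod 5: 1·t ≡ 3 (mod 5).
    So t ≡ 3 (mod 5).
    Then x = 4 + 11·3 = 37, valid modulo lcm(11, 5) = 55: x ≡ 37 (mod 55).
  Combine with x ≡ 1 (mod 13); new modulus lcm = 715.
    Write x = 37 + 55·t and substitute into x ≡ 1 (mod 13): 55·t ≡ 1 − 37 = -36 (mod 13).
    Reduce coefficients mod 13: 3·t ≡ 3 (mod 13).
    The inverse of 3 mod 13 is 9 (since 3·9 = 27 = 2·13 + 1), so t ≡ 9·3 = 27 ≡ 1 (mod 13).
    Then x = 37 + 55·1 = 92, valid modulo lcm(55, 13) = 715: x ≡ 92 (mod 715).
  Combine with x ≡ 3 (mod 19); new modulus lcm = 13585.
    Write x = 92 + 715·t and substitute into x ≡ 3 (mod 19): 715·t ≡ 3 − 92 = -89 (mod 19).
    Reduce coefficients mod 19: 12·t ≡ 6 (mod 19).
    The inverse of 12 mod 19 is 8 (since 12·8 = 96 = 5·19 + 1), so t ≡ 8·6 = 48 ≡ 10 (mod 19).
    Then x = 92 + 715·10 = 7242, valid modulo lcm(715, 19) = 13585: x ≡ 7242 (mod 13585).
  Combine with x ≡ 12 (mod 16); new modulus lcm = 217360.
    Write x = 7242 + 13585·t and substitute into x ≡ 12 (mod 16): 13585·t ≡ 12 − 7242 = -7230 (mod 16).
    Reduce coefficients mod 16: 1·t ≡ 2 (mod 16).
    So t ≡ 2 (mod 16).
    Then x = 7242 + 13585·2 = 34412, valid modulo lcm(13585, 16) = 217360: x ≡ 34412 (mod 217360).
Verify against each original: 34412 mod 11 = 4, 34412 mod 5 = 2, 34412 mod 13 = 1, 34412 mod 19 = 3, 34412 mod 16 = 12.

x ≡ 34412 (mod 217360).


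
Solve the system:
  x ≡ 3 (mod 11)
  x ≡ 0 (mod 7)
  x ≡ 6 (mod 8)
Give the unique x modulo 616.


Moduli 11, 7, 8 are pairwise coprime; by CRT there is a unique solution modulo M = 11 · 7 · 8 = 616.
Solve pairwise, accumulating the modulus:
  Start with x ≡ 3 (mod 11).
  Combine with x ≡ 0 (mod 7): since gcd(11, 7) = 1, we get a unique residue mod 77.
    Write x = 3 + 11·t and substitute into x ≡ 0 (mod 7): 11·t ≡ 0 − 3 = -3 (mod 7).
    Reduce coefficients mod 7: 4·t ≡ 4 (mod 7).
    The inverse of 4 mod 7 is 2 (since 4·2 = 8 = 1·7 + 1), so t ≡ 2·4 = 8 ≡ 1 (mod 7).
    Then x = 3 + 11·1 = 14, valid modulo lcm(11, 7) = 77: x ≡ 14 (mod 77).
  Combine with x ≡ 6 (mod 8): since gcd(77, 8) = 1, we get a unique residue mod 616.
    Write x = 14 + 77·t and substitute into x ≡ 6 (mod 8): 77·t ≡ 6 − 14 = -8 (mod 8).
    Reduce coefficients mod 8: 5·t ≡ 0 (mod 8).
    The inverse of 5 mod 8 is 5 (since 5·5 = 25 = 3·8 + 1), so t ≡ 5·0 = 0 ≡ 0 (mod 8).
    Then x = 14 + 77·0 = 14, valid modulo lcm(77, 8) = 616: x ≡ 14 (mod 616).
Verify: 14 mod 11 = 3 ✓, 14 mod 7 = 0 ✓, 14 mod 8 = 6 ✓.

x ≡ 14 (mod 616).
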